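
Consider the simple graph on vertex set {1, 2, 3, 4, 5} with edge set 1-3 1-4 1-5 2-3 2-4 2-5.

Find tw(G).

2

A width-2 tree decomposition is:
Bags: B1 = {1, 2, 5}  B2 = {1, 2, 4}  B3 = {1, 2, 3}
Tree: B1–B2, B2–B3
The largest bag has 3 vertices, giving width 2; this decomposition certifies tw(G) ≤ 2. For the lower bound, G contains the cycle 5–2–4–1–5, so G is not a forest; only forests have treewidth ≤ 1, hence tw(G) ≥ 2. Therefore the treewidth is 2.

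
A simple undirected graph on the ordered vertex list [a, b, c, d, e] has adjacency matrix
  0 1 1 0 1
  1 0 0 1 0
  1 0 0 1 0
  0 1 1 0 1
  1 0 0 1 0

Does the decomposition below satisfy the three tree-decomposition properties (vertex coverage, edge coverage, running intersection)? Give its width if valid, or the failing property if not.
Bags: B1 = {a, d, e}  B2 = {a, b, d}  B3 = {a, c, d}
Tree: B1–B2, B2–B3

Yes; width 2.

Checking the three conditions: (i) the bags cover all of {a, b, c, d, e}; (ii) for each edge, some bag contains both endpoints; (iii) the bags containing any fixed vertex form a subtree. All hold, so the decomposition is valid with width 3 − 1 = 2.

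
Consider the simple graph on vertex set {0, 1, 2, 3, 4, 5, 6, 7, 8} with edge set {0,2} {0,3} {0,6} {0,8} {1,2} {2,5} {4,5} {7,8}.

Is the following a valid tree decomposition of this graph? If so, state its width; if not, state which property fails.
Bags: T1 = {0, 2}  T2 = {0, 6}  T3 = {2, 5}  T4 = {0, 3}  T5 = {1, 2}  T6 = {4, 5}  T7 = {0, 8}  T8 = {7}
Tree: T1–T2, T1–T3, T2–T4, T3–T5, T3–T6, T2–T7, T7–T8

No — edge (8,7) lies in no bag.

A tree decomposition must satisfy three properties: every vertex lies in some bag; for every edge, both endpoints lie together in some bag; and for every vertex, the bags containing it form a connected subtree. Here edge (8,7) lies in no bag, so the decomposition is invalid.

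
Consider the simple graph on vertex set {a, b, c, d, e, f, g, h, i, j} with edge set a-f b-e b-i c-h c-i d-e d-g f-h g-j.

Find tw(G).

1

A width-1 tree decomposition is:
Bags: B1 = {g, j}  B2 = {d, g}  B3 = {d, e}  B4 = {b, e}  B5 = {b, i}  B6 = {c, i}  B7 = {c, h}  B8 = {f, h}  B9 = {a, f}
Tree: B1–B2, B2–B3, B3–B4, B4–B5, B5–B6, B6–B7, B7–B8, B8–B9
Each bag holds 2 vertices, so the decomposition has width 1, which upper-bounds the treewidth. G has an edge, so its treewidth is at least 1. The upper and lower bounds meet at 1, so that is the treewidth.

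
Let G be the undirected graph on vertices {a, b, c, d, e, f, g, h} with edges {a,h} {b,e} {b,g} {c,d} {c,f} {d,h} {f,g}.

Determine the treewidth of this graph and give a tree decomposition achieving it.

Each bag holds 2 vertices, so the decomposition has width 1, which upper-bounds the treewidth. Since G has at least one edge (e.g. e–b), it is not an edgeless graph, so tw(G) ≥ 1. Therefore the treewidth is 1.

Treewidth 1.
One such decomposition:
Bags: B1 = {b, e}  B2 = {b, g}  B3 = {f, g}  B4 = {c, f}  B5 = {c, d}  B6 = {d, h}  B7 = {a, h}
Tree: B1–B2, B2–B3, B3–B4, B4–B5, B5–B6, B6–B7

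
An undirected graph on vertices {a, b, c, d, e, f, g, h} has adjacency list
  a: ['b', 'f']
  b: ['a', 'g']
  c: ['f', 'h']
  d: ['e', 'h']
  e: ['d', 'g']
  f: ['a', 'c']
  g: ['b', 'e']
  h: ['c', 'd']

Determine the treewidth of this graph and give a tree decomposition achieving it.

Each bag holds 3 vertices, so the decomposition has width 2, which upper-bounds the treewidth. Since h–c–f–a–b–g–e–d–h is a cycle in G, G is not acyclic. Forests are exactly the graphs of treewidth ≤ 1, so tw(G) ≥ 2. Combining the bounds, tw(G) = 2.

Treewidth 2.
One such decomposition:
Bags: B1 = {c, f, h}  B2 = {a, f, h}  B3 = {a, b, h}  B4 = {b, g, h}  B5 = {e, g, h}  B6 = {d, e, h}
Tree: B1–B2, B2–B3, B3–B4, B4–B5, B5–B6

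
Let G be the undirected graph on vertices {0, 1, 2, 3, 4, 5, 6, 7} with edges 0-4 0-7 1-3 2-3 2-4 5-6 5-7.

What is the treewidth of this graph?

A width-1 tree decomposition is:
Bags: B1 = {5, 6}  B2 = {5, 7}  B3 = {0, 7}  B4 = {0, 4}  B5 = {2, 4}  B6 = {2, 3}  B7 = {1, 3}
Tree: B1–B2, B2–B3, B3–B4, B4–B5, B5–B6, B6–B7
The largest bag has 2 vertices, giving width 1; this decomposition certifies tw(G) ≤ 1. Since G has at least one edge (e.g. 6–5), it is not an edgeless graph, so tw(G) ≥ 1. Therefore the treewidth is 1.

1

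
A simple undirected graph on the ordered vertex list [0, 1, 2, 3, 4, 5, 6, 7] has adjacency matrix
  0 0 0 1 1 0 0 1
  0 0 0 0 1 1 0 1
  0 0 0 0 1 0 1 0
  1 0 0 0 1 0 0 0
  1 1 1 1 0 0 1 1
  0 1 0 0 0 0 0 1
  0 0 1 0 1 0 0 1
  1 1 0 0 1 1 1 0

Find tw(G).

2

A width-2 tree decomposition is:
Bags: B1 = {1, 4, 7}  B2 = {1, 5, 7}  B3 = {4, 6, 7}  B4 = {0, 4, 7}  B5 = {0, 3, 4}  B6 = {2, 4, 6}
Tree: B1–B2, B1–B3, B1–B4, B4–B5, B3–B6
Each bag holds 3 vertices, so the decomposition has width 2, which upper-bounds the treewidth. On the other hand G contains the 3-clique {2, 4, 6}. A clique must lie in a single bag of any decomposition, so no decomposition can have width below 2. The upper and lower bounds meet at 2, so that is the treewidth.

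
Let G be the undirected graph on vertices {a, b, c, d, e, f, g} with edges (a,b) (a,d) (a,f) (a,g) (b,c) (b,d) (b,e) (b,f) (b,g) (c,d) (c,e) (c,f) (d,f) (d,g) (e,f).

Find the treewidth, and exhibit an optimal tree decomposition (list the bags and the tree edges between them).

Treewidth 3.
One such decomposition:
Bags: B1 = {b, c, d, f}  B2 = {a, b, d, f}  B3 = {a, b, d, g}  B4 = {b, c, e, f}
Tree: B1–B2, B2–B3, B1–B4

Every bag has size at most 4, so the width is 4 − 1 = 3 and tw(G) ≤ 3. On the other hand G contains the 4-clique {a, b, d, g}. A clique must lie in a single bag of any decomposition, so no decomposition can have width below 3. The upper and lower bounds meet at 3, so that is the treewidth.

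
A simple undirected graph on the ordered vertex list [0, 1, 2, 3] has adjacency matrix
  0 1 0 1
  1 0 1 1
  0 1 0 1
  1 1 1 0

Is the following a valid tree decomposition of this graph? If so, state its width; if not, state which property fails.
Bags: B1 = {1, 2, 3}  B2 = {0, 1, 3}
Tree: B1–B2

Yes; width 2.

Checking the three conditions: (i) the bags cover all of {0, 1, 2, 3}; (ii) for each edge, some bag contains both endpoints; (iii) the bags containing any fixed vertex form a subtree. All hold, so the decomposition is valid with width 3 − 1 = 2.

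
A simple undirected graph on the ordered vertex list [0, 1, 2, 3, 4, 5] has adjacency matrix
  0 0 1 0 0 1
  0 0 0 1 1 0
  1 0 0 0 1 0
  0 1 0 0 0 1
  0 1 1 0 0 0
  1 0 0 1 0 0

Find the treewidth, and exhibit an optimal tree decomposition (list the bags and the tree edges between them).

Each bag holds 3 vertices, so the decomposition has width 2, which upper-bounds the treewidth. The edges 0–5–3–1–4–2–0 form a cycle, so G is not a tree and its treewidth is at least 2. Therefore the treewidth is 2.

Treewidth 2.
One optimal decomposition is:
Bags: B1 = {0, 3, 5}  B2 = {0, 1, 3}  B3 = {0, 1, 4}  B4 = {0, 2, 4}
Tree: B1–B2, B2–B3, B3–B4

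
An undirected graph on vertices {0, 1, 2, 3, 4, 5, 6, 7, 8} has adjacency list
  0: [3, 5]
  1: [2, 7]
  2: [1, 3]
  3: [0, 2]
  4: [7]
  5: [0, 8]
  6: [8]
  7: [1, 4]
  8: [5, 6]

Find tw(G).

1

A width-1 tree decomposition is:
Bags: B1 = {4, 7}  B2 = {1, 7}  B3 = {1, 2}  B4 = {2, 3}  B5 = {0, 3}  B6 = {0, 5}  B7 = {5, 8}  B8 = {6, 8}
Tree: B1–B2, B2–B3, B3–B4, B4–B5, B5–B6, B6–B7, B7–B8
The largest bag has 2 vertices, giving width 1; this decomposition certifies tw(G) ≤ 1. G has an edge, so its treewidth is at least 1. Hence tw(G) = 1 exactly.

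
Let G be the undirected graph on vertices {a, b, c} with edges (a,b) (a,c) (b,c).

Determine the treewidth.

A width-2 tree decomposition is:
Bags: B1 = {a, b, c}
Tree: (single bag)
A single bag containing all 3 vertices is trivially a valid decomposition of width 2. On the other hand G contains the 3-clique {a, b, c}. A clique must lie in a single bag of any decomposition, so no decomposition can have width below 2. Hence tw(G) = 2 exactly.

2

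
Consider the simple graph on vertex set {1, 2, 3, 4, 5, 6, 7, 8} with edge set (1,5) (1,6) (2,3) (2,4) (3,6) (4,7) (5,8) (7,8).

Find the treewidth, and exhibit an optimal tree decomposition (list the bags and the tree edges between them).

Treewidth 2.
Bags: B1 = {4, 7, 8}  B2 = {2, 4, 8}  B3 = {2, 3, 8}  B4 = {3, 6, 8}  B5 = {1, 6, 8}  B6 = {1, 5, 8}
Tree: B1–B2, B2–B3, B3–B4, B4–B5, B5–B6

The largest bag has 3 vertices, giving width 2; this decomposition certifies tw(G) ≤ 2. The edges 8–7–4–2–3–6–1–5–8 form a cycle, so G is not a tree and its treewidth is at least 2. Hence tw(G) = 2 exactly.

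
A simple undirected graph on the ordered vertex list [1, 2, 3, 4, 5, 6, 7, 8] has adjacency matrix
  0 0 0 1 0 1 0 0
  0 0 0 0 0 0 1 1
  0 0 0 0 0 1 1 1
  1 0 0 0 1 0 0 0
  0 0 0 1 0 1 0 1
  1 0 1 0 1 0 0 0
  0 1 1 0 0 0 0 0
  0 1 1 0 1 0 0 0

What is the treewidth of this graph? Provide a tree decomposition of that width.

Treewidth 2.
One optimal decomposition is:
Bags: B1 = {1, 4, 6}  B2 = {4, 5, 6}  B3 = {3, 5, 6}  B4 = {3, 5, 8}  B5 = {3, 7, 8}  B6 = {2, 7, 8}
Tree: B1–B2, B2–B3, B3–B4, B4–B5, B5–B6

The largest bag has 3 vertices, giving width 2; this decomposition certifies tw(G) ≤ 2. The edges 1–4–5–6–1 form a cycle, so G is not a tree and its treewidth is at least 2. The upper and lower bounds meet at 2, so that is the treewidth.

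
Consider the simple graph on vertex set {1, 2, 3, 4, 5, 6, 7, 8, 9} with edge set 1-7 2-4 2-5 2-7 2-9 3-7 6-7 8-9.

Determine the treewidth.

1

A width-1 tree decomposition is:
Bags: B1 = {2, 4}  B2 = {2, 7}  B3 = {3, 7}  B4 = {2, 5}  B5 = {6, 7}  B6 = {2, 9}  B7 = {1, 7}  B8 = {8, 9}
Tree: B1–B2, B2–B3, B1–B4, B2–B5, B4–B6, B3–B7, B6–B8
The largest bag has 2 vertices, giving width 1; this decomposition certifies tw(G) ≤ 1. G has an edge, so its treewidth is at least 1. Hence tw(G) = 1 exactly.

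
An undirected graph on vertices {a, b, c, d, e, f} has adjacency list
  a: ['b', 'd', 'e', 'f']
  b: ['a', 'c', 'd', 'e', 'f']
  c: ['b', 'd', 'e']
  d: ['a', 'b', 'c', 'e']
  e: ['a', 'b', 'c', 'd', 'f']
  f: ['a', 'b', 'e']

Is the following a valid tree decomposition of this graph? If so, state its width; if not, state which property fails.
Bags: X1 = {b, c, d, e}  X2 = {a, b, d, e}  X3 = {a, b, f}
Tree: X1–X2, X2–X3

No — edge (e,f) lies in no bag.

A tree decomposition must satisfy three properties: every vertex lies in some bag; for every edge, both endpoints lie together in some bag; and for every vertex, the bags containing it form a connected subtree. Here edge (e,f) lies in no bag, so the decomposition is invalid.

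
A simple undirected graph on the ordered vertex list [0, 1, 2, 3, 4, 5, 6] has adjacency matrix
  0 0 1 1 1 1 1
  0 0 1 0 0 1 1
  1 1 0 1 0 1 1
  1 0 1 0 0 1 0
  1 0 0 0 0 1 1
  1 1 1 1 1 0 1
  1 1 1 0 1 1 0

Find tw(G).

A width-3 tree decomposition is:
Bags: B1 = {1, 2, 5, 6}  B2 = {0, 2, 5, 6}  B3 = {0, 2, 3, 5}  B4 = {0, 4, 5, 6}
Tree: B1–B2, B2–B3, B2–B4
Every bag has size at most 4, so the width is 4 − 1 = 3 and tw(G) ≤ 3. On the other hand G contains the 4-clique {0, 2, 3, 5}. A clique must lie in a single bag of any decomposition, so no decomposition can have width below 3. The upper and lower bounds meet at 3, so that is the treewidth.

3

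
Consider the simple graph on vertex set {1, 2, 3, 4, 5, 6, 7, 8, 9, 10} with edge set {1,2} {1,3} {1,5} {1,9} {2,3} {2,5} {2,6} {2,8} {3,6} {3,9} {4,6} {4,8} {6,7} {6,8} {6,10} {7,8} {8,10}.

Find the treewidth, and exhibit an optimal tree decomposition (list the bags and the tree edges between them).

Treewidth 2.
One such decomposition:
Bags: B1 = {2, 3, 6}  B2 = {2, 6, 8}  B3 = {6, 8, 10}  B4 = {4, 6, 8}  B5 = {1, 2, 3}  B6 = {1, 3, 9}  B7 = {6, 7, 8}  B8 = {1, 2, 5}
Tree: B1–B2, B2–B3, B2–B4, B1–B5, B5–B6, B4–B7, B5–B8

Each bag holds 3 vertices, so the decomposition has width 2, which upper-bounds the treewidth. For the lower bound, the 3 vertices {1, 3, 9} are pairwise adjacent, and any tree decomposition puts a clique entirely inside one bag — forcing width ≥ 2. Hence tw(G) = 2 exactly.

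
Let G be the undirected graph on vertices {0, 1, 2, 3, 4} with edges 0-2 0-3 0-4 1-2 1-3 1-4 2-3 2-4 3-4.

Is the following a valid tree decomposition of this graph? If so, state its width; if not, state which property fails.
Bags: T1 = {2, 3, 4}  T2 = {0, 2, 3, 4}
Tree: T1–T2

A tree decomposition must satisfy three properties: every vertex lies in some bag; for every edge, both endpoints lie together in some bag; and for every vertex, the bags containing it form a connected subtree. Here vertex 1 appears in no bag, so the decomposition is invalid.

No — vertex 1 appears in no bag.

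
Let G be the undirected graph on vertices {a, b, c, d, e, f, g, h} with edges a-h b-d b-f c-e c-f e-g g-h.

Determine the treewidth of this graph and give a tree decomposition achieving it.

Every bag has size at most 2, so the width is 2 − 1 = 1 and tw(G) ≤ 1. G has an edge, so its treewidth is at least 1. Hence tw(G) = 1 exactly.

Treewidth 1.
One such decomposition:
Bags: B1 = {a, h}  B2 = {g, h}  B3 = {e, g}  B4 = {c, e}  B5 = {c, f}  B6 = {b, f}  B7 = {b, d}
Tree: B1–B2, B2–B3, B3–B4, B4–B5, B5–B6, B6–B7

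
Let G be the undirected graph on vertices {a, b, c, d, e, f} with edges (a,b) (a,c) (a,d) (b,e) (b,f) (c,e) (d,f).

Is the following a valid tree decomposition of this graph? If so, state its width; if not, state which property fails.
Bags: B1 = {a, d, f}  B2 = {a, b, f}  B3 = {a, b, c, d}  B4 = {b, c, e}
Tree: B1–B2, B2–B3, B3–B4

No — bags containing vertex d are not connected in the tree.

A tree decomposition must satisfy three properties: every vertex lies in some bag; for every edge, both endpoints lie together in some bag; and for every vertex, the bags containing it form a connected subtree. Here bags containing vertex d are not connected in the tree, so the decomposition is invalid.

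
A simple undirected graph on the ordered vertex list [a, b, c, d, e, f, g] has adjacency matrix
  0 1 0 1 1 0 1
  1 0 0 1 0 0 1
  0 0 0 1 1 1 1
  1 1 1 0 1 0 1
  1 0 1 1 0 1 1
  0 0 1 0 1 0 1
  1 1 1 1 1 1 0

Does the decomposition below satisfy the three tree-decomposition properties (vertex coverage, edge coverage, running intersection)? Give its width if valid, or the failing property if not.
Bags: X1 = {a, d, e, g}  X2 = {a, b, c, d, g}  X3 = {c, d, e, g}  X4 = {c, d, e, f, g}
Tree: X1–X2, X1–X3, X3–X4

A tree decomposition must satisfy three properties: every vertex lies in some bag; for every edge, both endpoints lie together in some bag; and for every vertex, the bags containing it form a connected subtree. Here bags containing vertex c are not connected in the tree, so the decomposition is invalid.

No — bags containing vertex c are not connected in the tree.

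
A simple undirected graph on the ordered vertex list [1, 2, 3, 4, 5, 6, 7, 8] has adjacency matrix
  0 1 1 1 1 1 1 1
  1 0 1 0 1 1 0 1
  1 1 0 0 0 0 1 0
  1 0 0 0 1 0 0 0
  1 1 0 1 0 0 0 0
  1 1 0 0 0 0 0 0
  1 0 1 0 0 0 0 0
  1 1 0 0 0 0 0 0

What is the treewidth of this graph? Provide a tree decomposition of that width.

Every bag has size at most 3, so the width is 3 − 1 = 2 and tw(G) ≤ 2. Conversely, {1, 2, 8} is a clique of size 3, and the vertices of any clique must share a bag in every tree decomposition; so some bag has ≥ 3 vertices and tw(G) ≥ 2. The upper and lower bounds meet at 2, so that is the treewidth.

Treewidth 2.
One optimal decomposition is:
Bags: B1 = {1, 2, 5}  B2 = {1, 2, 6}  B3 = {1, 2, 3}  B4 = {1, 2, 8}  B5 = {1, 4, 5}  B6 = {1, 3, 7}
Tree: B1–B2, B1–B3, B1–B4, B1–B5, B3–B6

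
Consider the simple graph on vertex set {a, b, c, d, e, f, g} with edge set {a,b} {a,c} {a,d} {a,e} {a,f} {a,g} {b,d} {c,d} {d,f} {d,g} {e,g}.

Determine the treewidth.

A width-2 tree decomposition is:
Bags: B1 = {a, d, g}  B2 = {a, d, f}  B3 = {a, b, d}  B4 = {a, c, d}  B5 = {a, e, g}
Tree: B1–B2, B1–B3, B3–B4, B1–B5
Every bag has size at most 3, so the width is 3 − 1 = 2 and tw(G) ≤ 2. On the other hand G contains the 3-clique {a, d, g}. A clique must lie in a single bag of any decomposition, so no decomposition can have width below 2. Combining the bounds, tw(G) = 2.

2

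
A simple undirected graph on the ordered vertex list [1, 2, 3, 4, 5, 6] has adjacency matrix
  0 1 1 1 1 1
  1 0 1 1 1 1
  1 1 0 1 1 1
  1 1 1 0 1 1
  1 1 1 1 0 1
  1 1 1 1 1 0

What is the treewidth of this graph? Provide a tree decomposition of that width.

Treewidth 5.
One optimal decomposition is:
Bags: B1 = {1, 2, 3, 4, 5, 6}
Tree: (single bag)

With just one bag of size 6, the width is 6 − 1 = 5, so tw(G) ≤ 5. On the other hand G contains the 6-clique {1, 2, 3, 4, 5, 6}. A clique must lie in a single bag of any decomposition, so no decomposition can have width below 5. Therefore the treewidth is 5.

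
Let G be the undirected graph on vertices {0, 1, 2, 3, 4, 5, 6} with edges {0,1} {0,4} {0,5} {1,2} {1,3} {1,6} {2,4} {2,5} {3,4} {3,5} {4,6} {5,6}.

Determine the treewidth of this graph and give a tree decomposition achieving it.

Treewidth 3.
One optimal decomposition is:
Bags: B1 = {0, 1, 4, 5}  B2 = {1, 4, 5, 6}  B3 = {1, 3, 4, 5}  B4 = {1, 2, 4, 5}
Tree: B1–B2, B2–B3, B3–B4

Every bag has size at most 4, so the width is 4 − 1 = 3 and tw(G) ≤ 3. For the lower bound: the 4 vertex sets {0,1}, {5,6}, {4}, {3} are disjoint, each induces a connected subgraph, and every pair is joined by at least one edge of G. Contracting each set to a single vertex therefore yields K_{4} as a minor, and since treewidth is minor-monotone, tw(G) ≥ tw(K_{4}) = 3. The upper and lower bounds meet at 3, so that is the treewidth.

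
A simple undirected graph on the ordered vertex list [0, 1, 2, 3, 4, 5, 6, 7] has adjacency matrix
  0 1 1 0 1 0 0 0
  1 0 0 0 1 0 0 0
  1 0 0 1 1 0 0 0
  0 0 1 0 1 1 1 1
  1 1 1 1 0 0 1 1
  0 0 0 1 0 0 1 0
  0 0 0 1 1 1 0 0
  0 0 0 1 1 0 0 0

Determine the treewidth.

2

A width-2 tree decomposition is:
Bags: B1 = {2, 3, 4}  B2 = {0, 2, 4}  B3 = {3, 4, 7}  B4 = {0, 1, 4}  B5 = {3, 4, 6}  B6 = {3, 5, 6}
Tree: B1–B2, B1–B3, B2–B4, B3–B5, B5–B6
Each bag holds 3 vertices, so the decomposition has width 2, which upper-bounds the treewidth. On the other hand G contains the 3-clique {0, 1, 4}. A clique must lie in a single bag of any decomposition, so no decomposition can have width below 2. Hence tw(G) = 2 exactly.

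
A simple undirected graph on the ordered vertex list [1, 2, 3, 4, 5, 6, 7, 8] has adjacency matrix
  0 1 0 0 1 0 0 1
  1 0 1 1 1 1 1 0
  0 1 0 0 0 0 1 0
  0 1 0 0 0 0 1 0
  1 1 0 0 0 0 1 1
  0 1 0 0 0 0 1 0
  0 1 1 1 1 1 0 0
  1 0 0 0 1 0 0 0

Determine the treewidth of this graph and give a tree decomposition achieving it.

Treewidth 2.
One optimal decomposition is:
Bags: B1 = {2, 3, 7}  B2 = {2, 5, 7}  B3 = {2, 6, 7}  B4 = {2, 4, 7}  B5 = {1, 2, 5}  B6 = {1, 5, 8}
Tree: B1–B2, B2–B3, B2–B4, B2–B5, B5–B6

The largest bag has 3 vertices, giving width 2; this decomposition certifies tw(G) ≤ 2. On the other hand G contains the 3-clique {1, 5, 8}. A clique must lie in a single bag of any decomposition, so no decomposition can have width below 2. The upper and lower bounds meet at 2, so that is the treewidth.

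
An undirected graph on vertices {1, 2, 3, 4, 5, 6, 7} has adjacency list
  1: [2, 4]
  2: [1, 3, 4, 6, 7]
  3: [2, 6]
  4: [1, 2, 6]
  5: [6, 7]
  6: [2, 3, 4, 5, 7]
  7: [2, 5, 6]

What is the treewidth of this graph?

A width-2 tree decomposition is:
Bags: B1 = {2, 3, 6}  B2 = {2, 4, 6}  B3 = {2, 6, 7}  B4 = {1, 2, 4}  B5 = {5, 6, 7}
Tree: B1–B2, B2–B3, B2–B4, B3–B5
Each bag holds 3 vertices, so the decomposition has width 2, which upper-bounds the treewidth. On the other hand G contains the 3-clique {1, 2, 4}. A clique must lie in a single bag of any decomposition, so no decomposition can have width below 2. Hence tw(G) = 2 exactly.

2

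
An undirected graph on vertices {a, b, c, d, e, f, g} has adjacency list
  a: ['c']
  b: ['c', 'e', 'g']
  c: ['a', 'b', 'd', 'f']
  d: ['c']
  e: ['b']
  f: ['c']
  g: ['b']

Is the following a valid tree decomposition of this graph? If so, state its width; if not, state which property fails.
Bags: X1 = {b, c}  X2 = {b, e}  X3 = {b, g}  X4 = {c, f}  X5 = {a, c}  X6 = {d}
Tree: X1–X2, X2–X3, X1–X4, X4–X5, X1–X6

A tree decomposition must satisfy three properties: every vertex lies in some bag; for every edge, both endpoints lie together in some bag; and for every vertex, the bags containing it form a connected subtree. Here edge (c,d) lies in no bag, so the decomposition is invalid.

No — edge (c,d) lies in no bag.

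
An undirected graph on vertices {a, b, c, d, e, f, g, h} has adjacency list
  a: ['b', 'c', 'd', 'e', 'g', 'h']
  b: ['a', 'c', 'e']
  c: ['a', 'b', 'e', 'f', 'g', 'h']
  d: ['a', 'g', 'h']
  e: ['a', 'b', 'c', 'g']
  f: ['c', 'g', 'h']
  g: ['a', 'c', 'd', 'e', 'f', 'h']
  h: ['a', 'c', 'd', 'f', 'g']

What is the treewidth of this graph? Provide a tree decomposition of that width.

Treewidth 3.
One optimal decomposition is:
Bags: B1 = {a, c, g, h}  B2 = {a, c, e, g}  B3 = {a, b, c, e}  B4 = {a, d, g, h}  B5 = {c, f, g, h}
Tree: B1–B2, B2–B3, B1–B4, B1–B5

Each bag holds 4 vertices, so the decomposition has width 3, which upper-bounds the treewidth. Conversely, {a, c, e, g} is a clique of size 4, and the vertices of any clique must share a bag in every tree decomposition; so some bag has ≥ 4 vertices and tw(G) ≥ 3. Combining the bounds, tw(G) = 3.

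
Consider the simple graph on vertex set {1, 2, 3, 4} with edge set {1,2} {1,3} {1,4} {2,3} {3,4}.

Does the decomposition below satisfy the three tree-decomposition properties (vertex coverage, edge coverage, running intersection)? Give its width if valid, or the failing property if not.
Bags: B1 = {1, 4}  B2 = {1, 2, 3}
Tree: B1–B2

No — edge (3,4) lies in no bag.

A tree decomposition must satisfy three properties: every vertex lies in some bag; for every edge, both endpoints lie together in some bag; and for every vertex, the bags containing it form a connected subtree. Here edge (3,4) lies in no bag, so the decomposition is invalid.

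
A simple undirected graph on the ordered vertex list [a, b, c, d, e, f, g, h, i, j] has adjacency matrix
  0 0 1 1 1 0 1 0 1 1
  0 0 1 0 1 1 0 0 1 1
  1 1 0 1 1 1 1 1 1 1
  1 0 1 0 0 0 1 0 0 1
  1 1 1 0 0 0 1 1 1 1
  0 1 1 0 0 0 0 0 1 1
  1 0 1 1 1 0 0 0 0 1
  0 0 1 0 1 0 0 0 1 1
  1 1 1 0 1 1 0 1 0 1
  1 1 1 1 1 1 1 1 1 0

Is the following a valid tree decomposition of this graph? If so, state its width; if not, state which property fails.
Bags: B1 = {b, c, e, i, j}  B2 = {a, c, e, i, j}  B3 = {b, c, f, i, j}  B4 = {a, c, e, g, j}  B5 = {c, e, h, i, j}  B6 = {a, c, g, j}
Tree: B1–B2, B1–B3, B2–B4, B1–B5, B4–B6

No — vertex d appears in no bag.

A tree decomposition must satisfy three properties: every vertex lies in some bag; for every edge, both endpoints lie together in some bag; and for every vertex, the bags containing it form a connected subtree. Here vertex d appears in no bag, so the decomposition is invalid.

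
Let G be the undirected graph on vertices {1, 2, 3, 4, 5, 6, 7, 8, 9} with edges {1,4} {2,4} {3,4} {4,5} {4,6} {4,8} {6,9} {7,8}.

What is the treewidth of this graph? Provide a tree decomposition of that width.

Treewidth 1.
One such decomposition:
Bags: B1 = {4, 6}  B2 = {1, 4}  B3 = {4, 5}  B4 = {6, 9}  B5 = {3, 4}  B6 = {2, 4}  B7 = {4, 8}  B8 = {7, 8}
Tree: B1–B2, B2–B3, B1–B4, B3–B5, B3–B6, B5–B7, B7–B8

The largest bag has 2 vertices, giving width 1; this decomposition certifies tw(G) ≤ 1. Since G has at least one edge (e.g. 4–6), it is not an edgeless graph, so tw(G) ≥ 1. Therefore the treewidth is 1.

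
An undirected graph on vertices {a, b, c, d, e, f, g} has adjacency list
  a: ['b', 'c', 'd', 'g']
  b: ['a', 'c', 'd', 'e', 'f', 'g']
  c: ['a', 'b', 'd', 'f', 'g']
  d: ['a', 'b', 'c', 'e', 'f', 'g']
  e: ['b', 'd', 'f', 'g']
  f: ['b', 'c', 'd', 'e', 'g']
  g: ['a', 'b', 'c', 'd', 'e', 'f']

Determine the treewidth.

A width-4 tree decomposition is:
Bags: B1 = {b, d, e, f, g}  B2 = {b, c, d, f, g}  B3 = {a, b, c, d, g}
Tree: B1–B2, B2–B3
Every bag has size at most 5, so the width is 5 − 1 = 4 and tw(G) ≤ 4. On the other hand G contains the 5-clique {b, d, e, f, g}. A clique must lie in a single bag of any decomposition, so no decomposition can have width below 4. Therefore the treewidth is 4.

4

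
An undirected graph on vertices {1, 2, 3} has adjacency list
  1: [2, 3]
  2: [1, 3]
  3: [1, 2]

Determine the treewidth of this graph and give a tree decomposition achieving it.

Treewidth 2.
Bags: B1 = {1, 2, 3}
Tree: (single bag)

With just one bag of size 3, the width is 3 − 1 = 2, so tw(G) ≤ 2. Conversely, {1, 2, 3} is a clique of size 3, and the vertices of any clique must share a bag in every tree decomposition; so some bag has ≥ 3 vertices and tw(G) ≥ 2. Combining the bounds, tw(G) = 2.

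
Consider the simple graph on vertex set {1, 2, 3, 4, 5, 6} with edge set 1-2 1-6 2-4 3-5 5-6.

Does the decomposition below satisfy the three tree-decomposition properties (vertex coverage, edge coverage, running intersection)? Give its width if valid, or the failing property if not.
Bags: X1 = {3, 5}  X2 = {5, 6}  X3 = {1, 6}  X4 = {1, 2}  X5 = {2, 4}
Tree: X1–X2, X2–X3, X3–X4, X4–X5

Yes; width 1.

Checking the three conditions: (i) the bags cover all of {1, 2, 3, 4, 5, 6}; (ii) for each edge, some bag contains both endpoints; (iii) the bags containing any fixed vertex form a subtree. All hold, so the decomposition is valid with width 2 − 1 = 1.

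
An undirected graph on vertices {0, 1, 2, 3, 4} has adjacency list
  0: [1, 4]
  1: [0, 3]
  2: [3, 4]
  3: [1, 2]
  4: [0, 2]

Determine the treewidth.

A width-2 tree decomposition is:
Bags: B1 = {2, 3, 4}  B2 = {1, 3, 4}  B3 = {0, 1, 4}
Tree: B1–B2, B2–B3
The largest bag has 3 vertices, giving width 2; this decomposition certifies tw(G) ≤ 2. Since 4–2–3–1–0–4 is a cycle in G, G is not acyclic. Forests are exactly the graphs of treewidth ≤ 1, so tw(G) ≥ 2. Therefore the treewidth is 2.

2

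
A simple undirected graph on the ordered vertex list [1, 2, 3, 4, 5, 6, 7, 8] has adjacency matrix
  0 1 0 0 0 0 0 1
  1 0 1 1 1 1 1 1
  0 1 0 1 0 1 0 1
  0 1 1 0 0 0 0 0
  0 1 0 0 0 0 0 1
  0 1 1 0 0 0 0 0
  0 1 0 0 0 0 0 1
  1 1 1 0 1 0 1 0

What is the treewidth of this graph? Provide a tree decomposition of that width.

Treewidth 2.
Bags: B1 = {2, 3, 8}  B2 = {2, 3, 4}  B3 = {2, 7, 8}  B4 = {1, 2, 8}  B5 = {2, 5, 8}  B6 = {2, 3, 6}
Tree: B1–B2, B1–B3, B3–B4, B3–B5, B1–B6

Each bag holds 3 vertices, so the decomposition has width 2, which upper-bounds the treewidth. Conversely, {1, 2, 8} is a clique of size 3, and the vertices of any clique must share a bag in every tree decomposition; so some bag has ≥ 3 vertices and tw(G) ≥ 2. The upper and lower bounds meet at 2, so that is the treewidth.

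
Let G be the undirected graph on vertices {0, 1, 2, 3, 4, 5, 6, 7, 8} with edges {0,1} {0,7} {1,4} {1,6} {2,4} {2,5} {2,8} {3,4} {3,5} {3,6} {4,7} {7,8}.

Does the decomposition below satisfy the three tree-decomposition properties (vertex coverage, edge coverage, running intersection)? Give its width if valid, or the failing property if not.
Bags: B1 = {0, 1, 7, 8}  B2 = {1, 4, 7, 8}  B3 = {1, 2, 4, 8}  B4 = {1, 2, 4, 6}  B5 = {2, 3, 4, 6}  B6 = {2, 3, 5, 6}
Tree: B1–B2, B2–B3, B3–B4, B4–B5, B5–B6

Yes; width 3.

Checking the three conditions: (i) the bags cover all of {0, 1, 2, 3, 4, 5, 6, 7, 8}; (ii) for each edge, some bag contains both endpoints; (iii) the bags containing any fixed vertex form a subtree. All hold, so the decomposition is valid with width 4 − 1 = 3.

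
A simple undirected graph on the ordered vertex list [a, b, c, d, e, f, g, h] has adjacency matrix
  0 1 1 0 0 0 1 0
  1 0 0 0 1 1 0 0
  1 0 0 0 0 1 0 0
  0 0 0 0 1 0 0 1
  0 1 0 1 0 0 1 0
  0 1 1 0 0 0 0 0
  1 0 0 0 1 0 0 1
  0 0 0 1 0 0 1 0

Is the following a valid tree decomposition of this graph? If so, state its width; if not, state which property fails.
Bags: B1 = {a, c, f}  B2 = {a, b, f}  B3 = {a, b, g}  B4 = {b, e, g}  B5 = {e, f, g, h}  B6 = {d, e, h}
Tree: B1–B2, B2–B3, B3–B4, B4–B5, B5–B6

No — bags containing vertex f are not connected in the tree.

A tree decomposition must satisfy three properties: every vertex lies in some bag; for every edge, both endpoints lie together in some bag; and for every vertex, the bags containing it form a connected subtree. Here bags containing vertex f are not connected in the tree, so the decomposition is invalid.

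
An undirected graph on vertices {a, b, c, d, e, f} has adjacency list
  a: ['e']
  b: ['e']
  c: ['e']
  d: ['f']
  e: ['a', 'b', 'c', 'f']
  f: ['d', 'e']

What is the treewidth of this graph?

A width-1 tree decomposition is:
Bags: B1 = {a, e}  B2 = {e, f}  B3 = {b, e}  B4 = {c, e}  B5 = {d, f}
Tree: B1–B2, B2–B3, B1–B4, B2–B5
Every bag has size at most 2, so the width is 2 − 1 = 1 and tw(G) ≤ 1. Any graph with an edge has treewidth ≥ 1, and G has the edge e–a. Therefore the treewidth is 1.

1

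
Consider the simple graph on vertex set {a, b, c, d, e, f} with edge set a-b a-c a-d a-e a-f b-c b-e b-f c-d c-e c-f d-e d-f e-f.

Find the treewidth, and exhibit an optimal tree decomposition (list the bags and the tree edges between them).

The largest bag has 5 vertices, giving width 4; this decomposition certifies tw(G) ≤ 4. Conversely, {a, c, d, e, f} is a clique of size 5, and the vertices of any clique must share a bag in every tree decomposition; so some bag has ≥ 5 vertices and tw(G) ≥ 4. Hence tw(G) = 4 exactly.

Treewidth 4.
One optimal decomposition is:
Bags: B1 = {a, b, c, e, f}  B2 = {a, c, d, e, f}
Tree: B1–B2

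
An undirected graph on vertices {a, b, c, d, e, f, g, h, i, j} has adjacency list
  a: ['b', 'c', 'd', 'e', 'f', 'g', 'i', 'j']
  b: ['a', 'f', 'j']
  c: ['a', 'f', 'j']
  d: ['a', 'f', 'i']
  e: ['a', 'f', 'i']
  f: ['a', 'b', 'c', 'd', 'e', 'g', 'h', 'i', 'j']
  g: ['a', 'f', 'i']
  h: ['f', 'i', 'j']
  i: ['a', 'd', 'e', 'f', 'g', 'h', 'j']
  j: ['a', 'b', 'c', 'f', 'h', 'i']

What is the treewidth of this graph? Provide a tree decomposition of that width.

Treewidth 3.
One such decomposition:
Bags: B1 = {a, f, i, j}  B2 = {a, e, f, i}  B3 = {a, c, f, j}  B4 = {a, f, g, i}  B5 = {a, b, f, j}  B6 = {f, h, i, j}  B7 = {a, d, f, i}
Tree: B1–B2, B1–B3, B2–B4, B1–B5, B1–B6, B4–B7

Each bag holds 4 vertices, so the decomposition has width 3, which upper-bounds the treewidth. For the lower bound, the 4 vertices {f, h, i, j} are pairwise adjacent, and any tree decomposition puts a clique entirely inside one bag — forcing width ≥ 3. Hence tw(G) = 3 exactly.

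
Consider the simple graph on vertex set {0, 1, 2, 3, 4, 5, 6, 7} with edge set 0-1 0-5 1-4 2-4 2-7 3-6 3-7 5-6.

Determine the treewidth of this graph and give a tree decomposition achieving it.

Treewidth 2.
One such decomposition:
Bags: B1 = {3, 5, 6}  B2 = {0, 3, 5}  B3 = {0, 1, 3}  B4 = {1, 3, 4}  B5 = {2, 3, 4}  B6 = {2, 3, 7}
Tree: B1–B2, B2–B3, B3–B4, B4–B5, B5–B6

Each bag holds 3 vertices, so the decomposition has width 2, which upper-bounds the treewidth. The edges 3–6–5–0–1–4–2–7–3 form a cycle, so G is not a tree and its treewidth is at least 2. Hence tw(G) = 2 exactly.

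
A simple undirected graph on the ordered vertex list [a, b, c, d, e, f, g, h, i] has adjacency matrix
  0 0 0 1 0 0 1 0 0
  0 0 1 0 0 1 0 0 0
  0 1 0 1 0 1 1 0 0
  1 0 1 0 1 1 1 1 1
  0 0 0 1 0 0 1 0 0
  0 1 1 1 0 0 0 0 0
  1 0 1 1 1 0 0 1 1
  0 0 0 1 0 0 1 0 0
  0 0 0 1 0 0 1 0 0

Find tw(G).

2

A width-2 tree decomposition is:
Bags: B1 = {c, d, f}  B2 = {c, d, g}  B3 = {d, e, g}  B4 = {d, g, h}  B5 = {b, c, f}  B6 = {d, g, i}  B7 = {a, d, g}
Tree: B1–B2, B2–B3, B3–B4, B1–B5, B2–B6, B6–B7
The largest bag has 3 vertices, giving width 2; this decomposition certifies tw(G) ≤ 2. For the lower bound, the 3 vertices {d, g, h} are pairwise adjacent, and any tree decomposition puts a clique entirely inside one bag — forcing width ≥ 2. Combining the bounds, tw(G) = 2.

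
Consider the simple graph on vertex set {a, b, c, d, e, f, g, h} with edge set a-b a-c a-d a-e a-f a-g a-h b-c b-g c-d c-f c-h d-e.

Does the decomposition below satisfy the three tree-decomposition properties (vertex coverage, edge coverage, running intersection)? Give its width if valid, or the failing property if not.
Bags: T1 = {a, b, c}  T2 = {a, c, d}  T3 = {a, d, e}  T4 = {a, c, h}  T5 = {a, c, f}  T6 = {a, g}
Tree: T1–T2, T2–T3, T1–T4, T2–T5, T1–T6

No — edge (b,g) lies in no bag.

A tree decomposition must satisfy three properties: every vertex lies in some bag; for every edge, both endpoints lie together in some bag; and for every vertex, the bags containing it form a connected subtree. Here edge (b,g) lies in no bag, so the decomposition is invalid.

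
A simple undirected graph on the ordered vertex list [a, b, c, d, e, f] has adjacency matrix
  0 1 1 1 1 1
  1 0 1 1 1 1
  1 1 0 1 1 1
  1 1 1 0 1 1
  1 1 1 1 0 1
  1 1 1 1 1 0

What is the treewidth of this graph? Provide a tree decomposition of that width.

A single bag containing all 6 vertices is trivially a valid decomposition of width 5. For the lower bound, the 6 vertices {a, b, c, d, e, f} are pairwise adjacent, and any tree decomposition puts a clique entirely inside one bag — forcing width ≥ 5. The upper and lower bounds meet at 5, so that is the treewidth.

Treewidth 5.
One such decomposition:
Bags: B1 = {a, b, c, d, e, f}
Tree: (single bag)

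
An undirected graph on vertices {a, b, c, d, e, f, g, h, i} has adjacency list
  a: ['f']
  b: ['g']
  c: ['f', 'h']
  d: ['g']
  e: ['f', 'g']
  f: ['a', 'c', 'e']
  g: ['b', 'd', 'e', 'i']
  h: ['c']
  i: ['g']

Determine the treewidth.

1

A width-1 tree decomposition is:
Bags: B1 = {a, f}  B2 = {c, f}  B3 = {e, f}  B4 = {c, h}  B5 = {e, g}  B6 = {g, i}  B7 = {d, g}  B8 = {b, g}
Tree: B1–B2, B2–B3, B2–B4, B3–B5, B5–B6, B5–B7, B5–B8
Every bag has size at most 2, so the width is 2 − 1 = 1 and tw(G) ≤ 1. Since G has at least one edge (e.g. f–a), it is not an edgeless graph, so tw(G) ≥ 1. Combining the bounds, tw(G) = 1.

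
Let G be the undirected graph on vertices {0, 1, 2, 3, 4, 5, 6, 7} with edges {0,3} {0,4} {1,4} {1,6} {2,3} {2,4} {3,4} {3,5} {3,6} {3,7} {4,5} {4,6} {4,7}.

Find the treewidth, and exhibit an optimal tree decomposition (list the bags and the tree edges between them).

Each bag holds 3 vertices, so the decomposition has width 2, which upper-bounds the treewidth. Conversely, {1, 4, 6} is a clique of size 3, and the vertices of any clique must share a bag in every tree decomposition; so some bag has ≥ 3 vertices and tw(G) ≥ 2. Combining the bounds, tw(G) = 2.

Treewidth 2.
One optimal decomposition is:
Bags: B1 = {3, 4, 6}  B2 = {2, 3, 4}  B3 = {3, 4, 5}  B4 = {1, 4, 6}  B5 = {3, 4, 7}  B6 = {0, 3, 4}
Tree: B1–B2, B2–B3, B1–B4, B2–B5, B1–B6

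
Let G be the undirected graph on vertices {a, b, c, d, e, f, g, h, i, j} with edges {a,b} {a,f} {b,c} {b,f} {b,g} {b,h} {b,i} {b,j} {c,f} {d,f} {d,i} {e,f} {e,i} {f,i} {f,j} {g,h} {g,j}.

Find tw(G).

2

A width-2 tree decomposition is:
Bags: B1 = {a, b, f}  B2 = {b, f, j}  B3 = {b, g, j}  B4 = {b, c, f}  B5 = {b, g, h}  B6 = {b, f, i}  B7 = {d, f, i}  B8 = {e, f, i}
Tree: B1–B2, B2–B3, B2–B4, B3–B5, B4–B6, B6–B7, B7–B8
Every bag has size at most 3, so the width is 3 − 1 = 2 and tw(G) ≤ 2. Conversely, {b, g, j} is a clique of size 3, and the vertices of any clique must share a bag in every tree decomposition; so some bag has ≥ 3 vertices and tw(G) ≥ 2. Hence tw(G) = 2 exactly.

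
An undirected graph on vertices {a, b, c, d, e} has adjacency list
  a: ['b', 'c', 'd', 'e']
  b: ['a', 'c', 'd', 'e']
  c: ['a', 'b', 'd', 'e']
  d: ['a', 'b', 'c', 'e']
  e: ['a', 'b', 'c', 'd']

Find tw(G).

4

A width-4 tree decomposition is:
Bags: B1 = {a, b, c, d, e}
Tree: (single bag)
With just one bag of size 5, the width is 5 − 1 = 4, so tw(G) ≤ 4. For the lower bound, the 5 vertices {a, b, c, d, e} are pairwise adjacent, and any tree decomposition puts a clique entirely inside one bag — forcing width ≥ 4. The upper and lower bounds meet at 4, so that is the treewidth.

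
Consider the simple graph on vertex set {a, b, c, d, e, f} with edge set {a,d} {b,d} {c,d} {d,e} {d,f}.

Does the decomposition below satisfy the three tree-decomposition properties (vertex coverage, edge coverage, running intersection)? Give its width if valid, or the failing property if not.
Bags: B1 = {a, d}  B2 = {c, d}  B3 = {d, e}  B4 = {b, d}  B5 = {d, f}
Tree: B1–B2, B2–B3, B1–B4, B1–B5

Yes; width 1.

Checking the three conditions: (i) the bags cover all of {a, b, c, d, e, f}; (ii) for each edge, some bag contains both endpoints; (iii) the bags containing any fixed vertex form a subtree. All hold, so the decomposition is valid with width 2 − 1 = 1.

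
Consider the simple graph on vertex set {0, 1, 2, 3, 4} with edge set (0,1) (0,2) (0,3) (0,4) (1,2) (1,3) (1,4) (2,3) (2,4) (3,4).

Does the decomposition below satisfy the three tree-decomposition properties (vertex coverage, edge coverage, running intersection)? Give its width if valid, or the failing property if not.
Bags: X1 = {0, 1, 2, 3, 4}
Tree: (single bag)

Yes; width 4.

Every vertex of G appears in some bag (union = {0, 1, 2, 3, 4}); every edge is covered by a bag; and for each vertex v the set of bags containing v is connected in the bag tree. The decomposition is therefore valid. The largest bag has 5 vertices, so the width is 4.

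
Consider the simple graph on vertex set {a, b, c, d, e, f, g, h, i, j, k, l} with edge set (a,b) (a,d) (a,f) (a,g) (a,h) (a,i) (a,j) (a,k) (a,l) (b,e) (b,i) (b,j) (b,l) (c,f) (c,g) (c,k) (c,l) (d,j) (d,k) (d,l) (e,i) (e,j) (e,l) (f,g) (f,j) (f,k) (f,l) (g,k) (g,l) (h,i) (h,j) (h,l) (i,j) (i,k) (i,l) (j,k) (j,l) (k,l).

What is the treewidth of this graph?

4

A width-4 tree decomposition is:
Bags: B1 = {a, i, j, k, l}  B2 = {a, b, i, j, l}  B3 = {a, f, j, k, l}  B4 = {b, e, i, j, l}  B5 = {a, d, j, k, l}  B6 = {a, h, i, j, l}  B7 = {a, f, g, k, l}  B8 = {c, f, g, k, l}
Tree: B1–B2, B1–B3, B2–B4, B1–B5, B2–B6, B3–B7, B7–B8
The largest bag has 5 vertices, giving width 4; this decomposition certifies tw(G) ≤ 4. For the lower bound, the 5 vertices {b, e, i, j, l} are pairwise adjacent, and any tree decomposition puts a clique entirely inside one bag — forcing width ≥ 4. Therefore the treewidth is 4.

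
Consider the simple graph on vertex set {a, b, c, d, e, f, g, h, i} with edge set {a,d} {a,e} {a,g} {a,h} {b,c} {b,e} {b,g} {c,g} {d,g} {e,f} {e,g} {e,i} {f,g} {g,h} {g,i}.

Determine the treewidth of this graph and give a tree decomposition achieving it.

Treewidth 2.
Bags: B1 = {a, d, g}  B2 = {a, g, h}  B3 = {a, e, g}  B4 = {b, e, g}  B5 = {e, g, i}  B6 = {b, c, g}  B7 = {e, f, g}
Tree: B1–B2, B1–B3, B3–B4, B4–B5, B4–B6, B5–B7

The largest bag has 3 vertices, giving width 2; this decomposition certifies tw(G) ≤ 2. For the lower bound, the 3 vertices {a, d, g} are pairwise adjacent, and any tree decomposition puts a clique entirely inside one bag — forcing width ≥ 2. Combining the bounds, tw(G) = 2.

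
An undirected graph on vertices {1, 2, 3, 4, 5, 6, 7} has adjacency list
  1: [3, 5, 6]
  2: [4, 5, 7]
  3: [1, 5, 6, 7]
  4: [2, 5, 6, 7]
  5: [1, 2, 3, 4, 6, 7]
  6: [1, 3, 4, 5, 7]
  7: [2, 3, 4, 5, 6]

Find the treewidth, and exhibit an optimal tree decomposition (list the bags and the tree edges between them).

Treewidth 3.
One optimal decomposition is:
Bags: B1 = {3, 5, 6, 7}  B2 = {4, 5, 6, 7}  B3 = {1, 3, 5, 6}  B4 = {2, 4, 5, 7}
Tree: B1–B2, B1–B3, B2–B4

Each bag holds 4 vertices, so the decomposition has width 3, which upper-bounds the treewidth. For the lower bound, the 4 vertices {2, 4, 5, 7} are pairwise adjacent, and any tree decomposition puts a clique entirely inside one bag — forcing width ≥ 3. Therefore the treewidth is 3.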